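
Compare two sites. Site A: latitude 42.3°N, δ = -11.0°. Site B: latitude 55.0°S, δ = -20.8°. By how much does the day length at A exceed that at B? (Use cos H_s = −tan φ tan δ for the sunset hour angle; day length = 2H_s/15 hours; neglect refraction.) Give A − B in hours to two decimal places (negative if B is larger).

A: H_s = arccos(−tan 42.3° · tan -11.0°) = 79.81°, so 2H_s/15 = 10.6413 h.
B: H_s = arccos(−tan -55.0° · tan -20.8°) = 122.85°, so 2H_s/15 = 16.3800 h.
A − B = 10.6413 − 16.3800 = -5.7387 h.

-5.74 h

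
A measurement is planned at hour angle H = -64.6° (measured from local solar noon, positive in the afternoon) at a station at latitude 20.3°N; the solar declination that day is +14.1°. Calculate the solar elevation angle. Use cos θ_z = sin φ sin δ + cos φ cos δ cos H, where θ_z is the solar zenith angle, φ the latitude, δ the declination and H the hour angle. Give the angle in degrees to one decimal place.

cos θ_z = sin(20.3°) sin(14.1°) + cos(20.3°) cos(14.1°) cos(-64.60°) = 0.0845 + 0.3902 = 0.4747.
θ_z = arccos(0.4747) = 61.66°, so the elevation is 90° − 61.66° = 28.34°.

28.3°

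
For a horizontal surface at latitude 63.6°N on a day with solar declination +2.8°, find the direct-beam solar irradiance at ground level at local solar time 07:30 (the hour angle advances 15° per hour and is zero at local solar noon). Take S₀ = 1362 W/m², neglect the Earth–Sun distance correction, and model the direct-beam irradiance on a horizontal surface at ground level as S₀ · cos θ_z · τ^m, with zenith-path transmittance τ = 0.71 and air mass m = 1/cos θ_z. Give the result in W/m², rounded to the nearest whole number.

59 W/m²

Hour angle H = 15° × (7.5 − 12) = -67.50°.
With φ = 63.6°, δ = 2.8°, H = -67.50°: sin φ sin δ = 0.0438, cos φ cos δ cos H = 0.1700, so cos θ_z = 0.2138.
Air mass m = 1/cos θ_z = 1/0.2138 = 4.677; τ^m = 0.71^4.677 = 0.2015.
Surface direct beam = 1362 × 0.2138 × 0.2015 = 58.68 W/m².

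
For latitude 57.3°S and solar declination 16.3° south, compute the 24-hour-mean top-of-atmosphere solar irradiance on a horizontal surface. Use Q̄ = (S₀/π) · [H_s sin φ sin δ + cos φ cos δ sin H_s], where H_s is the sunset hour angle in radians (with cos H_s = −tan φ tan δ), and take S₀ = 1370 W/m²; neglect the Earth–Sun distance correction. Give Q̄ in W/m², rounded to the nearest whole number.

412 W/m²

−tan φ tan δ = −(-1.5577)(-0.2924) = -0.4555; H_s = arccos(-0.4555) = 117.10°. In radians, H_s = 2.0438.
H_s sin φ sin δ = 2.0438 × -0.8415 × -0.2807 = 0.4828.
cos φ cos δ sin H_s = 0.5402 × 0.9598 × 0.8902 = 0.4616.
Q̄ = (1370/π) × (0.4828 + 0.4616) = 436.08 × 0.9444 = 411.83 W/m².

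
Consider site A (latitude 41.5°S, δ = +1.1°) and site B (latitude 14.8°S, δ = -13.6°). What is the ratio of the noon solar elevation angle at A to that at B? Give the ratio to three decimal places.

A: 90° − |-41.5 − (1.1)| = 47.40°.
B: 90° − |-14.8 − (-13.6)| = 88.80°.
Ratio A/B = 47.4000 / 88.8000 = 0.5338.

0.534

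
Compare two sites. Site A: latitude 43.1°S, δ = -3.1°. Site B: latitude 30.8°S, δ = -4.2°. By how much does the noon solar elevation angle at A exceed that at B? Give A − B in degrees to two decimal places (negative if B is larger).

A: 90° − |-43.1 − (-3.1)| = 50.00°.
B: 90° − |-30.8 − (-4.2)| = 63.40°.
A − B = 50.00 − 63.40 = -13.40°.

-13.40°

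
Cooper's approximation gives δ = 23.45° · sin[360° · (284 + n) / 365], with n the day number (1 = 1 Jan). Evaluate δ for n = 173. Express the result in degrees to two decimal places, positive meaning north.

360 × (284 + 173) / 365 = 450.740°; sin(450.740°) = 0.9999.
δ = 23.45 × 0.9999 = 23.448° ≈ +23.45°.

+23.45°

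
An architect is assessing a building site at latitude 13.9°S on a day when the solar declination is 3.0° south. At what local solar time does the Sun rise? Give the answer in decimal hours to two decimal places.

The sunset hour angle satisfies cos H_s = −tan φ tan δ = -0.0130, giving H_s = 90.74°.
Sunrise is at 12 − H_s/15 = 12 − 6.049 = 5.951 h local solar time.

5.95 h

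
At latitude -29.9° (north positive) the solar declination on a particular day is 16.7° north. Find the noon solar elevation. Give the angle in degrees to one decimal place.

At local solar noon the hour angle is zero, so the elevation is 90° − |φ − δ| = 90° − |-29.9° − (16.7°)| = 90° − 46.6° = 43.4°.

43.4°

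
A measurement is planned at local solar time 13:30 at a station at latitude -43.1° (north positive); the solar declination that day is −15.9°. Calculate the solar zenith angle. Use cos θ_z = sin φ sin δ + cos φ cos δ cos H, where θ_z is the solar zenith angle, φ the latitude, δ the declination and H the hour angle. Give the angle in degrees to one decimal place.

Hour angle H = 15° × (13.5 − 12) = 22.50°.
cos θ_z = sin φ sin δ + cos φ cos δ cos H = (-0.6833)(-0.2740) + (0.7302)(0.9617)(0.9239) = 0.8360.
θ_z = arccos(0.8360) = 33.28°.

33.3°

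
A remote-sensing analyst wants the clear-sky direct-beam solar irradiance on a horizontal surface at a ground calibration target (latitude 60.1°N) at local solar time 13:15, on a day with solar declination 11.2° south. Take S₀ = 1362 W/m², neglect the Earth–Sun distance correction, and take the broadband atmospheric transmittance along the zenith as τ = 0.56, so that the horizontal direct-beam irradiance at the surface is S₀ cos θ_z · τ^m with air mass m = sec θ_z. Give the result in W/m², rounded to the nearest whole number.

Hour angle H = 15° × (13.25 − 12) = 18.75°.
With φ = 60.1°, δ = -11.2°, H = 18.75°: sin φ sin δ = -0.1684, cos φ cos δ cos H = 0.4630, so cos θ_z = 0.2946.
Air mass m = 1/cos θ_z = 1/0.2946 = 3.394; τ^m = 0.56^3.394 = 0.1397.
Surface direct beam = 1362 × 0.2946 × 0.1397 = 56.05 W/m².

56 W/m²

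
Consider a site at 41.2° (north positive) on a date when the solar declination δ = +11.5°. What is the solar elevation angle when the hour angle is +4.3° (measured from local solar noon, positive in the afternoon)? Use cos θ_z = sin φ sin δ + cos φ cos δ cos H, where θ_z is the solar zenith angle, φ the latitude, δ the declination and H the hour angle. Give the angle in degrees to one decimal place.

60.1°

cos θ_z = sin φ sin δ + cos φ cos δ cos H = (0.6587)(0.1994) + (0.7524)(0.9799)(0.9972) = 0.8666.
θ_z = arccos(0.8666) = 29.93°, so the elevation is 90° − 29.93° = 60.07°.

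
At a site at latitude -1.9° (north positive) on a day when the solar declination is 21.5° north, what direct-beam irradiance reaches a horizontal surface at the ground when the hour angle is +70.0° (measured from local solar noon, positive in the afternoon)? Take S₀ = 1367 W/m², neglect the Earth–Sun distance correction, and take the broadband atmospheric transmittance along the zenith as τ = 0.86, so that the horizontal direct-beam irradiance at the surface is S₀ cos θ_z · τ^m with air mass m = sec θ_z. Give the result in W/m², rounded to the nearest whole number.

With φ = -1.9°, δ = 21.5°, H = 70.00°: sin φ sin δ = -0.0122, cos φ cos δ cos H = 0.3180, so cos θ_z = 0.3058.
Air mass m = 1/cos θ_z = 1/0.3058 = 3.270; τ^m = 0.86^3.270 = 0.6107.
Surface direct beam = 1367 × 0.3058 × 0.6107 = 255.29 W/m².

255 W/m²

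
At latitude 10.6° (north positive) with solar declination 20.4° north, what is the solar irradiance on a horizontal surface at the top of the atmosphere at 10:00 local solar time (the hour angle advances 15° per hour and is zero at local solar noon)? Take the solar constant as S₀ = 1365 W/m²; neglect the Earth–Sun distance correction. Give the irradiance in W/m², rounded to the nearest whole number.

Hour angle H = 15° × (10 − 12) = -30.00°.
cos θ_z = sin φ sin δ + cos φ cos δ cos H = (0.1840)(0.3486) + (0.9829)(0.9373)(0.8660) = 0.8620.
Top-of-atmosphere irradiance = S₀ cos θ_z = 1365 × 0.8620 = 1176.63 W/m².

1177 W/m²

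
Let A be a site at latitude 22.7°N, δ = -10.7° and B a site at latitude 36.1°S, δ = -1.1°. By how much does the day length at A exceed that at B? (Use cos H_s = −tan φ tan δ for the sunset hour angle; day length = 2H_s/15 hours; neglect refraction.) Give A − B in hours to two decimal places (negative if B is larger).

-0.71 h

A: H_s = arccos(−tan 22.7° · tan -10.7°) = 85.47°, so 2H_s/15 = 11.3960 h.
B: H_s = arccos(−tan -36.1° · tan -1.1°) = 90.80°, so 2H_s/15 = 12.1067 h.
A − B = 11.3960 − 12.1067 = -0.7107 h.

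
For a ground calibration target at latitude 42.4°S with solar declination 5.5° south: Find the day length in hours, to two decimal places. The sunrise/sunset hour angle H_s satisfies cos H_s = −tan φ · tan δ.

The sunset hour angle satisfies cos H_s = −tan φ tan δ = -0.0879, giving H_s = 95.04°.
Day length = 2 H_s / 15° h⁻¹ = 190.08° / 15 = 12.672 h.

12.67 hours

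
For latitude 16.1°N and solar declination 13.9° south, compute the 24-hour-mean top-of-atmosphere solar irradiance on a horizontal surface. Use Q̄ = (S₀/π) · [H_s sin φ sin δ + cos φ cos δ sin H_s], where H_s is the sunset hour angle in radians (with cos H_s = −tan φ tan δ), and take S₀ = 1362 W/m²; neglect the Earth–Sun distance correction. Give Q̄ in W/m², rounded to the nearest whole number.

−tan φ tan δ = −(0.2886)(-0.2475) = 0.0714; H_s = arccos(0.0714) = 85.91°. In radians, H_s = 1.4994.
H_s sin φ sin δ = 1.4994 × 0.2773 × -0.2402 = -0.0999.
cos φ cos δ sin H_s = 0.9608 × 0.9707 × 0.9975 = 0.9303.
Q̄ = (1362/π) × (-0.0999 + 0.9303) = 433.54 × 0.8304 = 360.01 W/m².

360 W/m²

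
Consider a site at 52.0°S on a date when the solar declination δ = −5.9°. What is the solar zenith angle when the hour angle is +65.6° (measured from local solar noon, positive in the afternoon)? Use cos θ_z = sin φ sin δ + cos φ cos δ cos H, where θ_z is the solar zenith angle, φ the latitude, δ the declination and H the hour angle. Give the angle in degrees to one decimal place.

cos θ_z = sin φ sin δ + cos φ cos δ cos H = (-0.7880)(-0.1028) + (0.6157)(0.9947)(0.4131) = 0.3340.
θ_z = arccos(0.3340) = 70.49°.

70.5°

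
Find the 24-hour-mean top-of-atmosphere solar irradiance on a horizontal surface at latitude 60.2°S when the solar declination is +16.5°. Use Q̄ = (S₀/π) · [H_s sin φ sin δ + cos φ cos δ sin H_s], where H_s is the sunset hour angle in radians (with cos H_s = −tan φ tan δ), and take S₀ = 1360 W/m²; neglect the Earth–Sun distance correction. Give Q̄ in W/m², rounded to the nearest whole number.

The sunset hour angle satisfies cos H_s = −tan φ tan δ = 0.5172, giving H_s = 58.86°. In radians, H_s = 1.0273.
H_s sin φ sin δ = 1.0273 × -0.8678 × 0.2840 = -0.2532.
cos φ cos δ sin H_s = 0.4970 × 0.9588 × 0.8559 = 0.4079.
Q̄ = (1360/π) × (-0.2532 + 0.4079) = 432.90 × 0.1547 = 66.97 W/m².

67 W/m²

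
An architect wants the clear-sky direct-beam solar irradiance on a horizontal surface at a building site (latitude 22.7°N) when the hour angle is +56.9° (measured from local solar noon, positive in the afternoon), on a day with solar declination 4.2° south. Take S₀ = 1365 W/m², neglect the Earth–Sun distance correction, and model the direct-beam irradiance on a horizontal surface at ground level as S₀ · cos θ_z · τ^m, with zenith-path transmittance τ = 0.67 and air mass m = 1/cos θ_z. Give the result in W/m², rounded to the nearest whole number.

278 W/m²

cos θ_z = sin(22.7°) sin(-4.2°) + cos(22.7°) cos(-4.2°) cos(56.90°) = -0.0283 + 0.5024 = 0.4741.
Air mass m = 1/cos θ_z = 1/0.4741 = 2.109; τ^m = 0.67^2.109 = 0.4297.
Surface direct beam = 1365 × 0.4741 × 0.4297 = 278.08 W/m².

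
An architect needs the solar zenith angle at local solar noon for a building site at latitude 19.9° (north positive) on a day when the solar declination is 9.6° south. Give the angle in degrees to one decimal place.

29.5°

At local solar noon the hour angle is zero, so the zenith angle is |φ − δ| = |19.9° − (-9.6°)| = 29.5°.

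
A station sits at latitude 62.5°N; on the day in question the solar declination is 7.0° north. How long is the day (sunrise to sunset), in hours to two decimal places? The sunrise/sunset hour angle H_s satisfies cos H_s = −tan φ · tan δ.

13.82 hours

The sunset hour angle satisfies cos H_s = −tan φ tan δ = -0.2359, giving H_s = 103.64°.
Day length = 2 H_s / 15° h⁻¹ = 207.28° / 15 = 13.819 h.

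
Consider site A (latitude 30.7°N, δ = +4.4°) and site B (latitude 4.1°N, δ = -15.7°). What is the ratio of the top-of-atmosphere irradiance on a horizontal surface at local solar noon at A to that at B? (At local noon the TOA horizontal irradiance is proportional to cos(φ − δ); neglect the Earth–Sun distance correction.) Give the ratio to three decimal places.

A: cos θ_z = cos(30.7° − (4.4°)) = 0.8965.
B: cos θ_z = cos(4.1° − (-15.7°)) = 0.9409.
Ratio A/B = 0.8965 / 0.9409 = 0.9528.

0.953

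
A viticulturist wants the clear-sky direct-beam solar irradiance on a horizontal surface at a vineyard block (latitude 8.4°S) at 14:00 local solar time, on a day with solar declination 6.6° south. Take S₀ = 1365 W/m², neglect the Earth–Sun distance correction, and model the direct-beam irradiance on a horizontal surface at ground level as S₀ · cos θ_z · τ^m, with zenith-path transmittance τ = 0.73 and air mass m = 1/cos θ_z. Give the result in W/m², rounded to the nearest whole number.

824 W/m²

Hour angle H = 15° × (14 − 12) = 30.00°.
With φ = -8.4°, δ = -6.6°, H = 30.00°: sin φ sin δ = 0.0168, cos φ cos δ cos H = 0.8511, so cos θ_z = 0.8679.
Air mass m = 1/cos θ_z = 1/0.8679 = 1.152; τ^m = 0.73^1.152 = 0.6959.
Surface direct beam = 1365 × 0.8679 × 0.6959 = 824.42 W/m².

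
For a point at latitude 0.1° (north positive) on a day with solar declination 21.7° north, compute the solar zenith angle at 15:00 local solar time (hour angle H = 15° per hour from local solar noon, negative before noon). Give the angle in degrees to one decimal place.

48.9°

Hour angle H = 15° × (15 − 12) = 45.00°.
With φ = 0.1°, δ = 21.7°, H = 45.00°: sin φ sin δ = 0.0006, cos φ cos δ cos H = 0.6570, so cos θ_z = 0.6576.
θ_z = arccos(0.6576) = 48.88°.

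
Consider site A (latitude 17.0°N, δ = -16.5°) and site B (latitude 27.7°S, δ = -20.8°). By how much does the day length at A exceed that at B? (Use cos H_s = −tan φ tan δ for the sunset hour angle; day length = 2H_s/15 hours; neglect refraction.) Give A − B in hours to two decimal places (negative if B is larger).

A: H_s = arccos(−tan 17.0° · tan -16.5°) = 84.80°, so 2H_s/15 = 11.3067 h.
B: H_s = arccos(−tan -27.7° · tan -20.8°) = 101.50°, so 2H_s/15 = 13.5333 h.
A − B = 11.3067 − 13.5333 = -2.2266 h.

-2.23 h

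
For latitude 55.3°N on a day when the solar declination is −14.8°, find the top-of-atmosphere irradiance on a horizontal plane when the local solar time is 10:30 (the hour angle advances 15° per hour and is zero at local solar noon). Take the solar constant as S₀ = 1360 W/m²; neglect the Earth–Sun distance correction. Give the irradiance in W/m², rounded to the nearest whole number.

406 W/m²

Hour angle H = 15° × (10.5 − 12) = -22.50°.
cos θ_z = sin(55.3°) sin(-14.8°) + cos(55.3°) cos(-14.8°) cos(-22.50°) = -0.2100 + 0.5085 = 0.2985.
Top-of-atmosphere irradiance = S₀ cos θ_z = 1360 × 0.2985 = 405.96 W/m².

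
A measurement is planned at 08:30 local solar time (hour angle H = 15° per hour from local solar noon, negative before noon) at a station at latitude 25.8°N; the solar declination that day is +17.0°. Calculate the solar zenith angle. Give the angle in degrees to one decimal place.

49.4°

Hour angle H = 15° × (8.5 − 12) = -52.50°.
With φ = 25.8°, δ = 17.0°, H = -52.50°: sin φ sin δ = 0.1272, cos φ cos δ cos H = 0.5241, so cos θ_z = 0.6513.
θ_z = arccos(0.6513) = 49.36°.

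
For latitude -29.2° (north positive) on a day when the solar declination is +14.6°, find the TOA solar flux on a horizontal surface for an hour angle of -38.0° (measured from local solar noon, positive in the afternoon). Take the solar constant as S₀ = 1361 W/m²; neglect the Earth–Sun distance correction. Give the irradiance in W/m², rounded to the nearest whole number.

cos θ_z = sin(-29.2°) sin(14.6°) + cos(-29.2°) cos(14.6°) cos(-38.00°) = -0.1230 + 0.6657 = 0.5427.
Top-of-atmosphere irradiance = S₀ cos θ_z = 1361 × 0.5427 = 738.61 W/m².

739 W/m²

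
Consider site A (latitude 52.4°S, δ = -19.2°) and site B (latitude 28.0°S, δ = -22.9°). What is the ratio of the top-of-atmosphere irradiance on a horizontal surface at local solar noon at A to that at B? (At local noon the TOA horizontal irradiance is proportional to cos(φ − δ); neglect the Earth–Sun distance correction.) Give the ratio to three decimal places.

0.840

A: cos θ_z = cos(-52.4° − (-19.2°)) = 0.8368.
B: cos θ_z = cos(-28.0° − (-22.9°)) = 0.9960.
Ratio A/B = 0.8368 / 0.9960 = 0.8402.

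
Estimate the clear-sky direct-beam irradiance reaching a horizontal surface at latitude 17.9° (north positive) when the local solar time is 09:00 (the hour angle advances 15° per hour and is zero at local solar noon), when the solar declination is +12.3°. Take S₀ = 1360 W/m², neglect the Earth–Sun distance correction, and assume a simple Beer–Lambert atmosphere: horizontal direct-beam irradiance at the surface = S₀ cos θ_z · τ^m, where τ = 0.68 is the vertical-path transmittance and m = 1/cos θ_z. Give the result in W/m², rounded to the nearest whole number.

Hour angle H = 15° × (9 − 12) = -45.00°.
With φ = 17.9°, δ = 12.3°, H = -45.00°: sin φ sin δ = 0.0655, cos φ cos δ cos H = 0.6574, so cos θ_z = 0.7229.
Air mass m = 1/cos θ_z = 1/0.7229 = 1.383; τ^m = 0.68^1.383 = 0.5866.
Surface direct beam = 1360 × 0.7229 × 0.5866 = 576.71 W/m².

577 W/m²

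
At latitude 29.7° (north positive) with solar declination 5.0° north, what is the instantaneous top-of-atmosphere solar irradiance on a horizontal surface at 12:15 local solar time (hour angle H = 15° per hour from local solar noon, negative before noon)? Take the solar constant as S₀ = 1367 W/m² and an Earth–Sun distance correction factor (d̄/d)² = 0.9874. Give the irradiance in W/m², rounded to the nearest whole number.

Hour angle H = 15° × (12.25 − 12) = 3.75°.
cos θ_z = sin(29.7°) sin(5.0°) + cos(29.7°) cos(5.0°) cos(3.75°) = 0.0432 + 0.8635 = 0.9067.
Top-of-atmosphere irradiance = S₀ (d̄/d)² cos θ_z = 1367 × 0.9874 × 0.9067 = 1223.84 W/m².

1224 W/m²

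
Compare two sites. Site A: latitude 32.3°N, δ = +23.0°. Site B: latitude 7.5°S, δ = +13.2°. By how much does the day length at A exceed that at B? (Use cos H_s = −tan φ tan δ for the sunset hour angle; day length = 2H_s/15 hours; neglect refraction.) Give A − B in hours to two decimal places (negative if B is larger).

+2.31 h

A: H_s = arccos(−tan 32.3° · tan 23.0°) = 105.57°, so 2H_s/15 = 14.0760 h.
B: H_s = arccos(−tan -7.5° · tan 13.2°) = 88.23°, so 2H_s/15 = 11.7640 h.
A − B = 14.0760 − 11.7640 = 2.3120 h.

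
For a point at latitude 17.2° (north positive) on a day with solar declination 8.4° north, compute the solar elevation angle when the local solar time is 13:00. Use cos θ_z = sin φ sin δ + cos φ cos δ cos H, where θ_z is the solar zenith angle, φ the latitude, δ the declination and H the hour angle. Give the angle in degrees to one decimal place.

72.9°

Hour angle H = 15° × (13 − 12) = 15.00°.
With φ = 17.2°, δ = 8.4°, H = 15.00°: sin φ sin δ = 0.0432, cos φ cos δ cos H = 0.9128, so cos θ_z = 0.9560.
θ_z = arccos(0.9560) = 17.06°, so the elevation is 90° − 17.06° = 72.94°.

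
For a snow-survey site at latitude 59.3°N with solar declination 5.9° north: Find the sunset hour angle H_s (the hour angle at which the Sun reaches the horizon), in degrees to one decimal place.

100.0°

The sunset hour angle satisfies cos H_s = −tan φ tan δ = -0.1740, giving H_s = 100.02°.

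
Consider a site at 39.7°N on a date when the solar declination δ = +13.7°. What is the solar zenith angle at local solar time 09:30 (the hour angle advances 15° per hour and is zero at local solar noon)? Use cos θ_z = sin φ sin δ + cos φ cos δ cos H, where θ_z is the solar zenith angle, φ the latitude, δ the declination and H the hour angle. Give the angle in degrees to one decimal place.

41.9°

Hour angle H = 15° × (9.5 − 12) = -37.50°.
cos θ_z = sin φ sin δ + cos φ cos δ cos H = (0.6388)(0.2368) + (0.7694)(0.9715)(0.7934) = 0.7443.
θ_z = arccos(0.7443) = 41.90°.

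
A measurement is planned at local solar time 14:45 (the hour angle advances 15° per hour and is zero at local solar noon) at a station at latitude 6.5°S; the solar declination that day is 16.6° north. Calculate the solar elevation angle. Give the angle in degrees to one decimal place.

Hour angle H = 15° × (14.75 − 12) = 41.25°.
cos θ_z = sin φ sin δ + cos φ cos δ cos H = (-0.1132)(0.2857) + (0.9936)(0.9583)(0.7518) = 0.6835.
θ_z = arccos(0.6835) = 46.88°, so the elevation is 90° − 46.88° = 43.12°.

43.1°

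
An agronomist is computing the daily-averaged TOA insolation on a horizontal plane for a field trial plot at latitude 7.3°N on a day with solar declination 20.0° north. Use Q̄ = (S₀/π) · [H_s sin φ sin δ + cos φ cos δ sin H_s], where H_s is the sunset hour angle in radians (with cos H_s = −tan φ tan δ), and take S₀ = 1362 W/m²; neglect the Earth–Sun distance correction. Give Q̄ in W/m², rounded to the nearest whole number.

434 W/m²

The sunset hour angle satisfies cos H_s = −tan φ tan δ = -0.0466, giving H_s = 92.67°. In radians, H_s = 1.6174.
H_s sin φ sin δ = 1.6174 × 0.1271 × 0.3420 = 0.0703.
cos φ cos δ sin H_s = 0.9919 × 0.9397 × 0.9989 = 0.9311.
Q̄ = (1362/π) × (0.0703 + 0.9311) = 433.54 × 1.0014 = 434.15 W/m².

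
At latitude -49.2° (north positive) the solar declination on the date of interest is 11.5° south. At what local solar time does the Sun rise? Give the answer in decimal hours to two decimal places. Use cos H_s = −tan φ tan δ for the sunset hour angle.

cos H_s = −tan(-49.2°) · tan(-11.5°) = -0.2357, so H_s = arccos(-0.2357) = 103.63°.
Sunrise is at 12 − H_s/15 = 12 − 6.909 = 5.091 h local solar time.

5.09 h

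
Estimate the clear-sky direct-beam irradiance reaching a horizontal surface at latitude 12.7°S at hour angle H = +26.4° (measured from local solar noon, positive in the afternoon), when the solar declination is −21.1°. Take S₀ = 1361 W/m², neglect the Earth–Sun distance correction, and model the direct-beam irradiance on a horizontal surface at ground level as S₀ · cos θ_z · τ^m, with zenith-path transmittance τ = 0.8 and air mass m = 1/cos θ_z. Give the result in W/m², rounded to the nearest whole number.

cos θ_z = sin(-12.7°) sin(-21.1°) + cos(-12.7°) cos(-21.1°) cos(26.40°) = 0.0791 + 0.8152 = 0.8943.
Air mass m = 1/cos θ_z = 1/0.8943 = 1.118; τ^m = 0.8^1.118 = 0.7792.
Surface direct beam = 1361 × 0.8943 × 0.7792 = 948.40 W/m².

948 W/m²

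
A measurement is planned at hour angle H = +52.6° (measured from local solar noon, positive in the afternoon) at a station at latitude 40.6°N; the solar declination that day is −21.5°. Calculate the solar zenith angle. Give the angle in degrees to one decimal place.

cos θ_z = sin φ sin δ + cos φ cos δ cos H = (0.6508)(-0.3665) + (0.7593)(0.9304)(0.6074) = 0.1906.
θ_z = arccos(0.1906) = 79.01°.

79.0°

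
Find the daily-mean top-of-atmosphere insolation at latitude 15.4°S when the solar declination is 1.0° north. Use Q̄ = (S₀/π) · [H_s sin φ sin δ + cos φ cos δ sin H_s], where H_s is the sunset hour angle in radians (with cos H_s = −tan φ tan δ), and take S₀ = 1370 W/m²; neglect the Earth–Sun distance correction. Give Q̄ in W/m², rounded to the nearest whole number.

417 W/m²

−tan φ tan δ = −(-0.2754)(0.0175) = 0.0048; H_s = arccos(0.0048) = 89.72°. In radians, H_s = 1.5659.
H_s sin φ sin δ = 1.5659 × -0.2656 × 0.0175 = -0.0073.
cos φ cos δ sin H_s = 0.9641 × 0.9998 × 1.0000 = 0.9639.
Q̄ = (1370/π) × (-0.0073 + 0.9639) = 436.08 × 0.9566 = 417.15 W/m².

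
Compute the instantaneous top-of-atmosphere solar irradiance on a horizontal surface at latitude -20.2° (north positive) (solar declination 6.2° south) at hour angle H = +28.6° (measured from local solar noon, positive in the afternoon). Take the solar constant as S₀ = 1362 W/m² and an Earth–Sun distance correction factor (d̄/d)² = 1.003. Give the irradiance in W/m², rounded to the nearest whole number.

cos θ_z = sin(-20.2°) sin(-6.2°) + cos(-20.2°) cos(-6.2°) cos(28.60°) = 0.0373 + 0.8192 = 0.8565.
Top-of-atmosphere irradiance = S₀ (d̄/d)² cos θ_z = 1362 × 1.003 × 0.8565 = 1170.05 W/m².

1170 W/m²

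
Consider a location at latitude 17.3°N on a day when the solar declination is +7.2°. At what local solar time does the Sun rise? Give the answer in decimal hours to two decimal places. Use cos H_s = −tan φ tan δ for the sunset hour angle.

5.85 h

cos H_s = −tan(17.3°) · tan(7.2°) = -0.0393, so H_s = arccos(-0.0393) = 92.25°.
Sunrise is at 12 − H_s/15 = 12 − 6.150 = 5.850 h local solar time.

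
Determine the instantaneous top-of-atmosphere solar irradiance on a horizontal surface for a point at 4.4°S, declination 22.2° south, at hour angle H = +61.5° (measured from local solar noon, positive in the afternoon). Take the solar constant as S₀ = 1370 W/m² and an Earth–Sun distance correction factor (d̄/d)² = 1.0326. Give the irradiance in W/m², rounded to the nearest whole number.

664 W/m²

cos θ_z = sin φ sin δ + cos φ cos δ cos H = (-0.0767)(-0.3778) + (0.9971)(0.9259)(0.4772) = 0.4695.
Top-of-atmosphere irradiance = S₀ (d̄/d)² cos θ_z = 1370 × 1.0326 × 0.4695 = 664.18 W/m².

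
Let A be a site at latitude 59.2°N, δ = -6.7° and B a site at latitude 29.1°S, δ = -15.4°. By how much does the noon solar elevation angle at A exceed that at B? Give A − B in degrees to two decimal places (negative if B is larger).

A: 90° − |59.2 − (-6.7)| = 24.10°.
B: 90° − |-29.1 − (-15.4)| = 76.30°.
A − B = 24.10 − 76.30 = -52.20°.

-52.20°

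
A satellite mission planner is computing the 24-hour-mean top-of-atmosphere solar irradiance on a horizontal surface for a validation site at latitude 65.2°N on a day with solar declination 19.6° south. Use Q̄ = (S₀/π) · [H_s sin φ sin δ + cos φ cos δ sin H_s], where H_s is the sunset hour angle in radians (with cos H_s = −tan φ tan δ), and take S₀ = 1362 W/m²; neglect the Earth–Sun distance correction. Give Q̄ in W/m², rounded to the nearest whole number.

18 W/m²

cos H_s = −tan(65.2°) · tan(-19.6°) = 0.7706, so H_s = arccos(0.7706) = 39.59°. In radians, H_s = 0.6910.
H_s sin φ sin δ = 0.6910 × 0.9078 × -0.3355 = -0.2105.
cos φ cos δ sin H_s = 0.4195 × 0.9421 × 0.6373 = 0.2519.
Q̄ = (1362/π) × (-0.2105 + 0.2519) = 433.54 × 0.0414 = 17.95 W/m².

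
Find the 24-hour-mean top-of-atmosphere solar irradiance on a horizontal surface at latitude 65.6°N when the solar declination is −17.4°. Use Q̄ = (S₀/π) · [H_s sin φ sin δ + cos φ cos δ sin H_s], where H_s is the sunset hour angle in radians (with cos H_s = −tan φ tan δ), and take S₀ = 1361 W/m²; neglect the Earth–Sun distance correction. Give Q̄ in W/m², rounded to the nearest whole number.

28 W/m²

cos H_s = −tan(65.6°) · tan(-17.4°) = 0.6908, so H_s = arccos(0.6908) = 46.31°. In radians, H_s = 0.8083.
H_s sin φ sin δ = 0.8083 × 0.9107 × -0.2990 = -0.2201.
cos φ cos δ sin H_s = 0.4131 × 0.9542 × 0.7231 = 0.2850.
Q̄ = (1361/π) × (-0.2201 + 0.2850) = 433.22 × 0.0649 = 28.12 W/m².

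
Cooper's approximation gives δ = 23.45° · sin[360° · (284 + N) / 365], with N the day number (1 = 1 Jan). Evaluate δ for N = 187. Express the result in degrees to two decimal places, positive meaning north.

+22.70°

360 × (284 + 187) / 365 = 464.548°; sin(464.548°) = 0.9679.
δ = 23.45 × 0.9679 = 22.697° ≈ +22.70°.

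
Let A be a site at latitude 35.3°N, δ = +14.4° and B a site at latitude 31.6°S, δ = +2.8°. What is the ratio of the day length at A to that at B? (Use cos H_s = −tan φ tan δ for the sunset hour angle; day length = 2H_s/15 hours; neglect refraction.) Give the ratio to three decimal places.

A: H_s = arccos(−tan 35.3° · tan 14.4°) = 100.47°, so 2H_s/15 = 13.3960 h.
B: H_s = arccos(−tan -31.6° · tan 2.8°) = 88.28°, so 2H_s/15 = 11.7707 h.
Ratio A/B = 13.3960 / 11.7707 = 1.1381.

1.138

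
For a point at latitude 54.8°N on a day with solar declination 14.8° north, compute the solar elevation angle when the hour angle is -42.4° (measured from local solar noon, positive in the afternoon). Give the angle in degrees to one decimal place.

38.3°

cos θ_z = sin(54.8°) sin(14.8°) + cos(54.8°) cos(14.8°) cos(-42.40°) = 0.2087 + 0.4115 = 0.6202.
θ_z = arccos(0.6202) = 51.67°, so the elevation is 90° − 51.67° = 38.33°.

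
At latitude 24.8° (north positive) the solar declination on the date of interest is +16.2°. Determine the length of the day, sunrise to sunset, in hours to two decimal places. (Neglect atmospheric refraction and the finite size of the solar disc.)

13.03 hours

cos H_s = −tan(24.8°) · tan(16.2°) = -0.1342, so H_s = arccos(-0.1342) = 97.71°.
Day length = 2 H_s / 15° h⁻¹ = 195.42° / 15 = 13.028 h.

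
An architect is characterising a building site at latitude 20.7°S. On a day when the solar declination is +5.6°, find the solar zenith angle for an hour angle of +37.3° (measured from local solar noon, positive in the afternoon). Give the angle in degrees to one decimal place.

45.1°

cos θ_z = sin(-20.7°) sin(5.6°) + cos(-20.7°) cos(5.6°) cos(37.30°) = -0.0345 + 0.7406 = 0.7061.
θ_z = arccos(0.7061) = 45.08°.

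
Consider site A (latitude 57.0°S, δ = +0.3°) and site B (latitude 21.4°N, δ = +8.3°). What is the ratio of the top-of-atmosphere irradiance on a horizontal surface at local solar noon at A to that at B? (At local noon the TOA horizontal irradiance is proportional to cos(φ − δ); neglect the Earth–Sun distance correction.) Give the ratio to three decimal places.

0.555

A: cos θ_z = cos(-57.0° − (0.3°)) = 0.5402.
B: cos θ_z = cos(21.4° − (8.3°)) = 0.9740.
Ratio A/B = 0.5402 / 0.9740 = 0.5546.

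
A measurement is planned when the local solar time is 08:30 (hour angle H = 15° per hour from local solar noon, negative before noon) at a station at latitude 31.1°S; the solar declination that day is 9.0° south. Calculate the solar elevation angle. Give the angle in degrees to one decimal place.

Hour angle H = 15° × (8.5 − 12) = -52.50°.
cos θ_z = sin(-31.1°) sin(-9.0°) + cos(-31.1°) cos(-9.0°) cos(-52.50°) = 0.0808 + 0.5148 = 0.5956.
θ_z = arccos(0.5956) = 53.44°, so the elevation is 90° − 53.44° = 36.56°.

36.6°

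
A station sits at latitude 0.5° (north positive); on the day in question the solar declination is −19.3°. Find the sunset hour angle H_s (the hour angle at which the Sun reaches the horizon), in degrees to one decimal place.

89.8°

The sunset hour angle satisfies cos H_s = −tan φ tan δ = 0.0031, giving H_s = 89.82°.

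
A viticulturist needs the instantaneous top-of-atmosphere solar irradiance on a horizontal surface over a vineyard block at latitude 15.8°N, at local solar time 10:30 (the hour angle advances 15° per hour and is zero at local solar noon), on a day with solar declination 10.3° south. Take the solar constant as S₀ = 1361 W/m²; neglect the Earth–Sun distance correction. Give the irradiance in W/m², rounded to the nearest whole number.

Hour angle H = 15° × (10.5 − 12) = -22.50°.
cos θ_z = sin(15.8°) sin(-10.3°) + cos(15.8°) cos(-10.3°) cos(-22.50°) = -0.0487 + 0.8746 = 0.8259.
Top-of-atmosphere irradiance = S₀ cos θ_z = 1361 × 0.8259 = 1124.05 W/m².

1124 W/m²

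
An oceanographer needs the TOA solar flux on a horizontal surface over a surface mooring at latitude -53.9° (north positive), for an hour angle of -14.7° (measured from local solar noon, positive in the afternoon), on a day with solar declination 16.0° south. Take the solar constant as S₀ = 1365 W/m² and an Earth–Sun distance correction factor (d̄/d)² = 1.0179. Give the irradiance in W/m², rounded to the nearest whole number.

1071 W/m²

cos θ_z = sin φ sin δ + cos φ cos δ cos H = (-0.8080)(-0.2756) + (0.5892)(0.9613)(0.9673) = 0.7706.
Top-of-atmosphere irradiance = S₀ (d̄/d)² cos θ_z = 1365 × 1.0179 × 0.7706 = 1070.70 W/m².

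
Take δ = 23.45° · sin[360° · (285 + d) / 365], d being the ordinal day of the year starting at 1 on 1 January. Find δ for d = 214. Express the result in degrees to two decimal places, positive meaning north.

+17.38°

360 × (285 + 214) / 365 = 492.164°; sin(492.164°) = 0.7412.
δ = 23.45 × 0.7412 = 17.381° ≈ +17.38°.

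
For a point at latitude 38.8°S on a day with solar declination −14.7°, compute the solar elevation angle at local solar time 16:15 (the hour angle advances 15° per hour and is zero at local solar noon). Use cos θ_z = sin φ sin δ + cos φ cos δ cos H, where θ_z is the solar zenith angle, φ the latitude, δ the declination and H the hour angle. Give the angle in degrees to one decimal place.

29.5°

Hour angle H = 15° × (16.25 − 12) = 63.75°.
cos θ_z = sin φ sin δ + cos φ cos δ cos H = (-0.6266)(-0.2538) + (0.7793)(0.9673)(0.4423) = 0.4924.
θ_z = arccos(0.4924) = 60.50°, so the elevation is 90° − 60.50° = 29.50°.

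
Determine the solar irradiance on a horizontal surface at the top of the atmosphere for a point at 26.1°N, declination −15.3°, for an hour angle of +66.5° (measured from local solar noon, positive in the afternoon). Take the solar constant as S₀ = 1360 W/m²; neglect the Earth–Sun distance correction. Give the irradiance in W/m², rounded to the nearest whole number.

With φ = 26.1°, δ = -15.3°, H = 66.50°: sin φ sin δ = -0.1161, cos φ cos δ cos H = 0.3454, so cos θ_z = 0.2293.
Top-of-atmosphere irradiance = S₀ cos θ_z = 1360 × 0.2293 = 311.85 W/m².

312 W/m²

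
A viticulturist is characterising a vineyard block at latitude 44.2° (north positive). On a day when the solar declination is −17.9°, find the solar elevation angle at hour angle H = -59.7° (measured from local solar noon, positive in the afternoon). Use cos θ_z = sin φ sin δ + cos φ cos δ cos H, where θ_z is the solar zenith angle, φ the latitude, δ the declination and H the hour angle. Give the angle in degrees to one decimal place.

7.5°

cos θ_z = sin(44.2°) sin(-17.9°) + cos(44.2°) cos(-17.9°) cos(-59.70°) = -0.2143 + 0.3442 = 0.1299.
θ_z = arccos(0.1299) = 82.54°, so the elevation is 90° − 82.54° = 7.46°.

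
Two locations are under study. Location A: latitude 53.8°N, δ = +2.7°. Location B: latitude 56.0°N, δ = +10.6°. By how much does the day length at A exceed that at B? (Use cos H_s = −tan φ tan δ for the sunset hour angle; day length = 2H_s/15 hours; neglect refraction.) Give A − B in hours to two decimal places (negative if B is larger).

-1.66 h

A: H_s = arccos(−tan 53.8° · tan 2.7°) = 93.69°, so 2H_s/15 = 12.4920 h.
B: H_s = arccos(−tan 56.0° · tan 10.6°) = 106.11°, so 2H_s/15 = 14.1480 h.
A − B = 12.4920 − 14.1480 = -1.6560 h.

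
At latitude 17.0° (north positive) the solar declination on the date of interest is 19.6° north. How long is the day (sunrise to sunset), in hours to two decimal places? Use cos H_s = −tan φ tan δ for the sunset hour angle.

cos H_s = −tan(17.0°) · tan(19.6°) = -0.1089, so H_s = arccos(-0.1089) = 96.25°.
Day length = 2 H_s / 15° h⁻¹ = 192.50° / 15 = 12.833 h.

12.83 hours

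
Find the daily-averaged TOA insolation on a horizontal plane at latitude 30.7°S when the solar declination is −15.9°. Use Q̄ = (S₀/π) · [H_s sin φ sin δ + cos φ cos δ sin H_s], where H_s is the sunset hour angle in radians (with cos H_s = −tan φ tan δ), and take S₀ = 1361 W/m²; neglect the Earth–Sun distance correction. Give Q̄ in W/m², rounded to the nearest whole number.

459 W/m²

−tan φ tan δ = −(-0.5938)(-0.2849) = -0.1692; H_s = arccos(-0.1692) = 99.74°. In radians, H_s = 1.7408.
H_s sin φ sin δ = 1.7408 × -0.5105 × -0.2740 = 0.2435.
cos φ cos δ sin H_s = 0.8599 × 0.9617 × 0.9856 = 0.8151.
Q̄ = (1361/π) × (0.2435 + 0.8151) = 433.22 × 1.0586 = 458.61 W/m².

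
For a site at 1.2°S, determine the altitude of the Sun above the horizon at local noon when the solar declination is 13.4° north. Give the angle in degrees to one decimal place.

At local solar noon the hour angle is zero, so the elevation is 90° − |φ − δ| = 90° − |-1.2° − (13.4°)| = 90° − 14.6° = 75.4°.

75.4°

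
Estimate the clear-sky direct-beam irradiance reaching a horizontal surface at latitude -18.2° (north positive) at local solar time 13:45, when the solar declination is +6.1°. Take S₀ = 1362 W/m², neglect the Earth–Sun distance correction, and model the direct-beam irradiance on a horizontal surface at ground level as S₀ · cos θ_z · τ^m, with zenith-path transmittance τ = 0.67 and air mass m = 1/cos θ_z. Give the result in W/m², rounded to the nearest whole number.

678 W/m²

Hour angle H = 15° × (13.75 − 12) = 26.25°.
cos θ_z = sin(-18.2°) sin(6.1°) + cos(-18.2°) cos(6.1°) cos(26.25°) = -0.0332 + 0.8472 = 0.8140.
Air mass m = 1/cos θ_z = 1/0.8140 = 1.229; τ^m = 0.67^1.229 = 0.6113.
Surface direct beam = 1362 × 0.8140 × 0.6113 = 677.73 W/m².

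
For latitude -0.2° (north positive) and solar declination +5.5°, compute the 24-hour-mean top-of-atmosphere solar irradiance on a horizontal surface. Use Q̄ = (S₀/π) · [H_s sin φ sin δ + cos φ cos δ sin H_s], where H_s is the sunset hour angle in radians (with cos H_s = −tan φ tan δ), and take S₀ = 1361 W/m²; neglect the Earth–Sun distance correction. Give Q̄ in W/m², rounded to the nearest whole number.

431 W/m²

−tan φ tan δ = −(-0.0035)(0.0963) = 0.0003; H_s = arccos(0.0003) = 89.98°. In radians, H_s = 1.5704.
H_s sin φ sin δ = 1.5704 × -0.0035 × 0.0958 = -0.0005.
cos φ cos δ sin H_s = 1.0000 × 0.9954 × 1.0000 = 0.9954.
Q̄ = (1361/π) × (-0.0005 + 0.9954) = 433.22 × 0.9949 = 431.01 W/m².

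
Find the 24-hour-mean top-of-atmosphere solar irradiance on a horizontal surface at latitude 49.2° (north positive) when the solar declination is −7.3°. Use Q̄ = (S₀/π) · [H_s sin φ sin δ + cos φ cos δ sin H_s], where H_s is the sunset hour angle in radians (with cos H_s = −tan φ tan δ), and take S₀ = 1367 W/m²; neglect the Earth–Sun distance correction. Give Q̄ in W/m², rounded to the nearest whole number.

−tan φ tan δ = −(1.1585)(-0.1281) = 0.1484; H_s = arccos(0.1484) = 81.47°. In radians, H_s = 1.4219.
H_s sin φ sin δ = 1.4219 × 0.7570 × -0.1271 = -0.1368.
cos φ cos δ sin H_s = 0.6534 × 0.9919 × 0.9889 = 0.6409.
Q̄ = (1367/π) × (-0.1368 + 0.6409) = 435.13 × 0.5041 = 219.35 W/m².

219 W/m²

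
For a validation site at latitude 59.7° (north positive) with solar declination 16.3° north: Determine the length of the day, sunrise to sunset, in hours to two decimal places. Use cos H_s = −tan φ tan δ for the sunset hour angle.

cos H_s = −tan(59.7°) · tan(16.3°) = -0.5004, so H_s = arccos(-0.5004) = 120.03°.
Day length = 2 H_s / 15° h⁻¹ = 240.06° / 15 = 16.004 h.

16.00 hours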